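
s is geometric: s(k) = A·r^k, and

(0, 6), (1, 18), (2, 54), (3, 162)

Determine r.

Consecutive ratio: 18/6 = 3, and 54/18 = 3, so r = 3.
Then A·3^0 = 6 gives A = 6, and s(k) = 6·3^k.

3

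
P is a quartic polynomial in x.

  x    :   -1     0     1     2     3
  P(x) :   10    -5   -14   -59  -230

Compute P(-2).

Write P(x) = ax^4 + bx³ + cx² + dx + e; the 5 given values yield a linear system in the 5 coefficients.
Solving, P(x) = -2x^4 - 3x³ + 5x² - 9x - 5.
Then P(-2) = 25.

25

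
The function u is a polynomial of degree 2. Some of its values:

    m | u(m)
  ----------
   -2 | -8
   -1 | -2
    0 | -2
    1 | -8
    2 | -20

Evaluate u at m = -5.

-62

First differences: 6, 0, -6, -12. Second differences: -6, -6, -6.
Level-2 differences are constant, so u has degree 2.
Fitting a degree-2 polynomial gives u(m) = -3m² - 3m - 2.
Then u(-5) = -62.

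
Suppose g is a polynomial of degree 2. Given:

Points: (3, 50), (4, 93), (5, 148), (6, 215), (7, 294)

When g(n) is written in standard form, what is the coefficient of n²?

Write g(n) = an² + bn + c; the 5 given values yield a linear system in the 3 coefficients.
Solving, g(n) = 6n² + n - 7.
The coefficient of n² is 6.

6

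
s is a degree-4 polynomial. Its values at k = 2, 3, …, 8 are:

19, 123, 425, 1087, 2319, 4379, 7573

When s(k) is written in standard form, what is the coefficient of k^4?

Write s(k) = ak^4 + bk³ + ck² + dk + e; the 7 given values yield a linear system in the 5 coefficients.
Solving, s(k) = 2k^4 - k³ - 2k² + 3k - 3.
The coefficient of k^4 is 2.

2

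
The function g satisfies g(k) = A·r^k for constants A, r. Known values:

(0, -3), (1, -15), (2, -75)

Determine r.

5

Consecutive ratio: -15/(-3) = 5, and -75/(-15) = 5, so r = 5.
Then A·5^0 = -3 gives A = -3, and g(k) = -3·5^k.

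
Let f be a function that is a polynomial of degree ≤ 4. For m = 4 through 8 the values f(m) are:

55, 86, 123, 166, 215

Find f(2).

First differences: 31, 37, 43, 49. Second differences: 6, 6, 6.
Level-2 differences are constant, so f has degree 2.
Fitting a degree-2 polynomial gives f(m) = 3m² + 4m - 9.
Then f(2) = 11.

11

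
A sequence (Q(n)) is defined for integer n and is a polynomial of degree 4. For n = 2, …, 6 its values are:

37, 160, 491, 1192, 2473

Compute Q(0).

7

Write Q(n) = an^4 + bn³ + cn² + dn + e; the 5 given values yield a linear system in the 5 coefficients.
Solving, Q(n) = 2n^4 - n³ + 3n² - 3n + 7.
Then Q(0) = 7.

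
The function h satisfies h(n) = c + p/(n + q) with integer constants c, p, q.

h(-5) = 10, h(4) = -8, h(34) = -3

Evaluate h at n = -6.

7

(h(n) − c)(n + q) = p for each data point; the three points give a linear system in c and q, then p follows.
Solving: c = -2, q = 2, p = -36, so h(n) = -2 − 36/(n + 2).
Then h(-6) = -2 − 36/(-4) = 7.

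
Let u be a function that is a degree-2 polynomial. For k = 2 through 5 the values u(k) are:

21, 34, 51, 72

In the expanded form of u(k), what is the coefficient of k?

3

Write u(k) = ak² + bk + c; the 4 given values yield a linear system in the 3 coefficients.
Solving, u(k) = 2k² + 3k + 7.
The coefficient of k is 3.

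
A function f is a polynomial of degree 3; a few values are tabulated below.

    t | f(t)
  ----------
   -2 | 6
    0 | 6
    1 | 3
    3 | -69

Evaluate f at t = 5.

Write f(t) = at³ + bt² + ct + d; the 4 given values yield a linear system in the 4 coefficients.
Solving, f(t) = -2t³ - 3t² + 2t + 6.
Then f(5) = -309.

-309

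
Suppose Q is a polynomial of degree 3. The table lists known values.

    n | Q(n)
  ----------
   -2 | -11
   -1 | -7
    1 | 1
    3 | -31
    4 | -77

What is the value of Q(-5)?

49

Write Q(n) = an³ + bn² + cn + d; the 5 given values yield a linear system in the 4 coefficients.
Solving, Q(n) = -n³ - 2n² + 5n - 1.
Then Q(-5) = 49.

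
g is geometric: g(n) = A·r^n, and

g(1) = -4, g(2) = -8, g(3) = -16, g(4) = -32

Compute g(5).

Consecutive ratio: -8/(-4) = 2, and -16/(-8) = 2, so r = 2.
Then A·2^1 = -4 gives A = -2, and g(n) = -2·2^n.
g(5) = -2·2^5 = -64.

-64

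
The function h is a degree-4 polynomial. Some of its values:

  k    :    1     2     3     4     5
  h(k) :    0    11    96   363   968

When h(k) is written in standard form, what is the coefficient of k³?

Write h(k) = ak^4 + bk³ + ck² + dk + e; the 5 given values yield a linear system in the 5 coefficients.
Solving, h(k) = 2k^4 - 2k³ - k² - 2k + 3.
The coefficient of k³ is -2.

-2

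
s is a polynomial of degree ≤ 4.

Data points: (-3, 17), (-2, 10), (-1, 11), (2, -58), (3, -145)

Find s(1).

Write s(x) = ax^4 + bx³ + cx² + dx + e; the 5 given values yield a linear system in the 5 coefficients.
Solving, the leading coefficient vanishes, and s(x) = -2x³ - 8x² - 9x + 8.
Then s(1) = -11.

-11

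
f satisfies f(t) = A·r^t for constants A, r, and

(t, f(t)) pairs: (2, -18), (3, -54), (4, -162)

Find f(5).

-486

Consecutive ratio: -54/(-18) = 3, and -162/(-54) = 3, so r = 3.
Then A·3^2 = -18 gives A = -2, and f(t) = -2·3^t.
f(5) = -2·3^5 = -486.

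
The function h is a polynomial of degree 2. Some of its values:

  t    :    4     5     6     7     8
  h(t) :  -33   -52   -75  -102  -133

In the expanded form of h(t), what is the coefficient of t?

First differences: -19, -23, -27, -31. Second differences: -4, -4, -4.
Level-2 differences are constant, so h has degree 2.
Fitting a degree-2 polynomial gives h(t) = -2t² - t + 3.
The coefficient of t is -1.

-1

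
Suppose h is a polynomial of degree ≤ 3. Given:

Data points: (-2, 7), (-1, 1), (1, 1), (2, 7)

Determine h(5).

49

Write h(x) = ax³ + bx² + cx + d; the 4 given values yield a linear system in the 4 coefficients.
Solving, the leading coefficient vanishes, and h(x) = 2x² - 1.
Then h(5) = 49.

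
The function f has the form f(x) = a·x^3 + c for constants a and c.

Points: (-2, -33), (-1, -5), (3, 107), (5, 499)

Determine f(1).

3

From f(-2) = -33 and f(-1) = -5: -8a + c = -33 and -1a + c = -5.
Subtracting: 7a = 28, so a = 4; then c = -33 − 4·(-8) = -1.
So f(x) = 4x³ − 1, and f(1) = 3.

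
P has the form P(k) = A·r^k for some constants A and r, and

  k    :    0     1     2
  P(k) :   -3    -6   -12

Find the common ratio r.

Consecutive ratio: -6/(-3) = 2, and -12/(-6) = 2, so r = 2.
Then A·2^0 = -3 gives A = -3, and P(k) = -3·2^k.

2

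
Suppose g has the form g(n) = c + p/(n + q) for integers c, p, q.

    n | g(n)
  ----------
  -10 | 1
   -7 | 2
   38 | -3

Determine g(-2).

7

(g(n) − c)(n + q) = p for each data point; the three points give a linear system in c and q, then p follows.
Solving: c = -2, q = -2, p = -36, so g(n) = -2 − 36/(n − 2).
Then g(-2) = -2 − 36/(-4) = 7.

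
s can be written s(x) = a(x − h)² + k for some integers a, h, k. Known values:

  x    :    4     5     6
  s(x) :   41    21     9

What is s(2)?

First differences -20, -12; second difference 8 = 2a, so a = 4.
Expanding, the x-coefficient is −2ah = -8h; matching it to the data gives h = 7, and then k = 5.
So s(x) = 4(x − 7)² + 5.
s(2) = 4·(-5)² + 5 = 105.

105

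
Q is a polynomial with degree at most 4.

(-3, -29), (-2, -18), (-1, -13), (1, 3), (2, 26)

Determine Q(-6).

Write Q(n) = an^4 + bn³ + cn² + dn + e; the 5 given values yield a linear system in the 5 coefficients.
Solving, the leading coefficient vanishes, and Q(n) = n³ + 3n² + 7n - 8.
Then Q(-6) = -158.

-158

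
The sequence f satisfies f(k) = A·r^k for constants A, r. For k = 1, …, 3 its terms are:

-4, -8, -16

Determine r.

Consecutive ratio: -8/(-4) = 2, and -16/(-8) = 2, so r = 2.
Then A·2^1 = -4 gives A = -2, and f(k) = -2·2^k.

2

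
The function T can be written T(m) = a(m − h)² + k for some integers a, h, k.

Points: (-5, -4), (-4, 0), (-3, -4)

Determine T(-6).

-16

First differences 4, -4; second difference -8 = 2a, so a = -4.
Expanding, the m-coefficient is −2ah = 8h; matching it to the data gives h = -4, and then k = 0.
So T(m) = -4(m + 4)² + 0.
T(-6) = -4·(-2)² + 0 = -16.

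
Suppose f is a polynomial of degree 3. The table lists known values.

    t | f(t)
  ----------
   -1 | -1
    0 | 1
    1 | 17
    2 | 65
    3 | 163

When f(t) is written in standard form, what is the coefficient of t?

First differences: 2, 16, 48, 98. Second differences: 14, 32, 50. Third differences: 18, 18.
Level-3 differences are constant, so f has degree 3.
Fitting a degree-3 polynomial gives f(t) = 3t³ + 7t² + 6t + 1.
The coefficient of t is 6.

6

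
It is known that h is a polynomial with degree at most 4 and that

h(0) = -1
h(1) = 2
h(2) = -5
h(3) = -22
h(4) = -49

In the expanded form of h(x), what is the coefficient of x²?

Write h(x) = ax^4 + bx³ + cx² + dx + e; the 5 given values yield a linear system in the 5 coefficients.
Solving, the top 2 coefficients vanish, and h(x) = -5x² + 8x - 1.
The coefficient of x² is -5.

-5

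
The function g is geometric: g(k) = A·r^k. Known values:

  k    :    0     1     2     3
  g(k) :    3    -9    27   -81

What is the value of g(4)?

243

Consecutive ratio: -9/3 = -3, and 27/(-9) = -3, so r = -3.
Then A·(-3)^0 = 3 gives A = 3, and g(k) = 3·(-3)^k.
g(4) = 3·(-3)^4 = 243.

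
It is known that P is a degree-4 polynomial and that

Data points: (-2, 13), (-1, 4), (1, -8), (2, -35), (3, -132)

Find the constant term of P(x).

-3

Write P(x) = ax^4 + bx³ + cx² + dx + e; the 5 given values yield a linear system in the 5 coefficients.
Solving, P(x) = -x^4 - 2x³ + 2x² - 4x - 3.
The constant term is P(0) = -3.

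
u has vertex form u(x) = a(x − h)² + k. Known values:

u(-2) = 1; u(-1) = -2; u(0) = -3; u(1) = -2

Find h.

0

First differences -3, -1, 1; second difference 2 = 2a, so a = 1.
Expanding, the x-coefficient is −2ah = -2h; matching it to the data gives h = 0, and then k = -3.
So u(x) = 1(x + 0)² − 3.
Hence h = 0.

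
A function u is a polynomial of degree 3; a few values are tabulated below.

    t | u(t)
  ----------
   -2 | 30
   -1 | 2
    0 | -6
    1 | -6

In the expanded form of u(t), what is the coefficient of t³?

Write u(t) = at³ + bt² + ct + d; the 4 given values yield a linear system in the 4 coefficients.
Solving, u(t) = -2t³ + 4t² - 2t - 6.
The coefficient of t³ is -2.

-2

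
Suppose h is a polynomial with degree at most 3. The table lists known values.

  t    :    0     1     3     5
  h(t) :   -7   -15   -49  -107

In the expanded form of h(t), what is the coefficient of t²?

Write h(t) = at³ + bt² + ct + d; the 4 given values yield a linear system in the 4 coefficients.
Solving, the leading coefficient vanishes, and h(t) = -3t² - 5t - 7.
The coefficient of t² is -3.

-3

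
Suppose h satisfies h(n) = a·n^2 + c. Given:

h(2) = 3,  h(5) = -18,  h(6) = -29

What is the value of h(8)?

From h(2) = 3 and h(5) = -18: 4a + c = 3 and 25a + c = -18.
Subtracting: 21a = -21, so a = -1; then c = 3 − (-1)·4 = 7.
So h(n) = -1n² + 7, and h(8) = -57.

-57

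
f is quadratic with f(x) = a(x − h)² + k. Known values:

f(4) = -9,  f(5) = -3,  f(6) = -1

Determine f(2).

-33

First differences 6, 2; second difference -4 = 2a, so a = -2.
Expanding, the x-coefficient is −2ah = 4h; matching it to the data gives h = 6, and then k = -1.
So f(x) = -2(x − 6)² − 1.
f(2) = -2·(-4)² − 1 = -33.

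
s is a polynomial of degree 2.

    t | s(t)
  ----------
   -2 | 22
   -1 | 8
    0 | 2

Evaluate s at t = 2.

Write s(t) = at² + bt + c; the 3 given values yield a linear system in the 3 coefficients.
Solving, s(t) = 4t² - 2t + 2.
Then s(2) = 14.

14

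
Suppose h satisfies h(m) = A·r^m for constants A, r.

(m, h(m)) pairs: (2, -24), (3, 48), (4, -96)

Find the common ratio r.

-2

Consecutive ratio: 48/(-24) = -2, and -96/48 = -2, so r = -2.
Then A·(-2)^2 = -24 gives A = -6, and h(m) = -6·(-2)^m.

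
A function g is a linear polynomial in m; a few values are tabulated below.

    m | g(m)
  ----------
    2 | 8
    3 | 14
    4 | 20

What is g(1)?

2

Write g(m) = am + b; the 3 given values yield a linear system in the 2 coefficients.
Solving, g(m) = 6m - 4.
Then g(1) = 2.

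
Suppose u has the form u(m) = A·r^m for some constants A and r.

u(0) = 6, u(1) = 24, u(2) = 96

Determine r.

4

Consecutive ratio: 24/6 = 4, and 96/24 = 4, so r = 4.
Then A·4^0 = 6 gives A = 6, and u(m) = 6·4^m.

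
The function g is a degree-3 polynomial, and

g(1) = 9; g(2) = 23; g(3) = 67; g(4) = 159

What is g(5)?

317

Write g(m) = am³ + bm² + cm + d; the 4 given values yield a linear system in the 4 coefficients.
Solving, g(m) = 3m³ - 3m² + 2m + 7.
Then g(5) = 317.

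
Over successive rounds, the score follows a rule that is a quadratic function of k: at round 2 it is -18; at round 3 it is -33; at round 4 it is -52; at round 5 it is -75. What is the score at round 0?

0

Write the value at k as s(k).
First differences: -15, -19, -23. Second differences: -4, -4.
Level-2 differences are constant, so s has degree 2.
Fitting a degree-2 polynomial gives s(k) = -2k² - 5k.
Then s(0) = 0.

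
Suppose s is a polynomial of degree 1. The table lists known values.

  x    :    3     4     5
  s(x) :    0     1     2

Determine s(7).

Write s(x) = ax + b; the 3 given values yield a linear system in the 2 coefficients.
Solving, s(x) = x - 3.
Then s(7) = 4.

4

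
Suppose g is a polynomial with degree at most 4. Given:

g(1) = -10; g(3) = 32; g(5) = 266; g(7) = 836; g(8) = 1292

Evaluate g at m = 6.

Write g(m) = am^4 + bm³ + cm² + dm + e; the 5 given values yield a linear system in the 5 coefficients.
Solving, the leading coefficient vanishes, and g(m) = 3m³ - 3m² - 6m - 4.
Then g(6) = 500.

500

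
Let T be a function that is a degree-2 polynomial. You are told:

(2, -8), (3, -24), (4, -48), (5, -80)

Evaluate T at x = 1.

0

First differences: -16, -24, -32. Second differences: -8, -8.
Level-2 differences are constant, so T has degree 2.
Fitting a degree-2 polynomial gives T(x) = -4x² + 4x.
Then T(1) = 0.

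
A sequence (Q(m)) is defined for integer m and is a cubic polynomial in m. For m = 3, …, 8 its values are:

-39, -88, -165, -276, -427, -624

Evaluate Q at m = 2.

Write Q(m) = am³ + bm² + cm + d; the 6 given values yield a linear system in the 4 coefficients.
Solving, Q(m) = -m³ - 2m² + 2m.
Then Q(2) = -12.

-12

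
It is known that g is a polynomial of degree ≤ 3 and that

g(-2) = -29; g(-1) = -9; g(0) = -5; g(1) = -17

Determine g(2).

First differences: 20, 4, -12. Second differences: -16, -16.
Level-2 differences are constant, so g has degree 2.
Fitting a degree-2 polynomial gives g(m) = -8m² - 4m - 5.
Then g(2) = -45.

-45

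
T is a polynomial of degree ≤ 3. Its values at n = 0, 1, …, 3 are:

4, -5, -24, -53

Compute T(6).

-200

First differences: -9, -19, -29. Second differences: -10, -10.
Level-2 differences are constant, so T has degree 2.
Fitting a degree-2 polynomial gives T(n) = -5n² - 4n + 4.
Then T(6) = -200.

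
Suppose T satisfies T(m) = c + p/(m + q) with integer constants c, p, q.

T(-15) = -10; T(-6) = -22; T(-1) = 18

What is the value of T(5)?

0

(T(m) − c)(m + q) = p for each data point; the three points give a linear system in c and q, then p follows.
Solving: c = -6, q = 3, p = 48, so T(m) = -6 + 48/(m + 3).
Then T(5) = -6 + 48/8 = 0.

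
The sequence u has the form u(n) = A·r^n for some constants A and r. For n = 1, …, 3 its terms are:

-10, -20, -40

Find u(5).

-160

Consecutive ratio: -20/(-10) = 2, and -40/(-20) = 2, so r = 2.
Then A·2^1 = -10 gives A = -5, and u(n) = -5·2^n.
u(5) = -5·2^5 = -160.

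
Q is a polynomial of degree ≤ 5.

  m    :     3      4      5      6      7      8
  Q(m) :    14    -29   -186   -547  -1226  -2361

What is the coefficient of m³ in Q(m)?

First differences: -43, -157, -361, -679, -1135. Second differences: -114, -204, -318, -456. Third differences: -90, -114, -138. Fourth differences: -24, -24.
Level-4 differences are constant, so Q has degree 4.
Fitting a degree-4 polynomial gives Q(m) = -m^4 + 3m³ + 4m² - 7m - 1.
The coefficient of m³ is 3.

3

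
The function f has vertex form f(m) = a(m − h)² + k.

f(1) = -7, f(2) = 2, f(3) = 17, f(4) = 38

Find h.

First differences 9, 15, 21; second difference 6 = 2a, so a = 3.
Expanding, the m-coefficient is −2ah = -6h; matching it to the data gives h = 0, and then k = -10.
So f(m) = 3(m + 0)² − 10.
Hence h = 0.

0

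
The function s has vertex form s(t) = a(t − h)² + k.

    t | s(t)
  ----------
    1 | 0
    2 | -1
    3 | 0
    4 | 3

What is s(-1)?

8

First differences -1, 1, 3; second difference 2 = 2a, so a = 1.
Expanding, the t-coefficient is −2ah = -2h; matching it to the data gives h = 2, and then k = -1.
So s(t) = 1(t − 2)² − 1.
s(-1) = 1·(-3)² − 1 = 8.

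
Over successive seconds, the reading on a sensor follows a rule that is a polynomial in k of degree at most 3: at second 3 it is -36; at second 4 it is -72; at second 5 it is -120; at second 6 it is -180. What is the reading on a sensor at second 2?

Write the value at k as s(k).
First differences: -36, -48, -60. Second differences: -12, -12.
Level-2 differences are constant, so s has degree 2.
Fitting a degree-2 polynomial gives s(k) = -6k² + 6k.
Then s(2) = -12.

-12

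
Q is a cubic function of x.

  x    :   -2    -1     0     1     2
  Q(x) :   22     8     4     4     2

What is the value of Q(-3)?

52

First differences: -14, -4, 0, -2. Second differences: 10, 4, -2. Third differences: -6, -6.
Level-3 differences are constant, so Q has degree 3.
Fitting a degree-3 polynomial gives Q(x) = -x³ + 2x² - x + 4.
Then Q(-3) = 52.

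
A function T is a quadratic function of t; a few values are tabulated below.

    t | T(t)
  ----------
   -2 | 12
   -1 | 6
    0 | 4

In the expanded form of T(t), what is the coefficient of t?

0

Write T(t) = at² + bt + c; the 3 given values yield a linear system in the 3 coefficients.
Solving, T(t) = 2t² + 4.
The coefficient of t is 0.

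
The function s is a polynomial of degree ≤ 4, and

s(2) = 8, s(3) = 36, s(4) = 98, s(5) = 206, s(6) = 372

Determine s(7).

608

First differences: 28, 62, 108, 166. Second differences: 34, 46, 58. Third differences: 12, 12.
Level-3 differences are constant, so s has degree 3.
Extending the table by one column gives the next first difference 236, so s(7) = 372 + 236 = 608.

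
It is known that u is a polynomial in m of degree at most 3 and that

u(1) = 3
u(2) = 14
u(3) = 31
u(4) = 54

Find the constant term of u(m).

-2

First differences: 11, 17, 23. Second differences: 6, 6.
Level-2 differences are constant, so u has degree 2.
Fitting a degree-2 polynomial gives u(m) = 3m² + 2m - 2.
The constant term is u(0) = -2.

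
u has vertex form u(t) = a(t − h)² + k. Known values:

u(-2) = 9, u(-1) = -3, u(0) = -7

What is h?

0

First differences -12, -4; second difference 8 = 2a, so a = 4.
Expanding, the t-coefficient is −2ah = -8h; matching it to the data gives h = 0, and then k = -7.
So u(t) = 4(t + 0)² − 7.
Hence h = 0.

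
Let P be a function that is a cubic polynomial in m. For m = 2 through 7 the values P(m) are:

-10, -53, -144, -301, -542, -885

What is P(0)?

4

First differences: -43, -91, -157, -241, -343. Second differences: -48, -66, -84, -102. Third differences: -18, -18, -18.
Level-3 differences are constant, so P has degree 3.
Fitting a degree-3 polynomial gives P(m) = -3m³ + 3m² - m + 4.
The constant term is P(0) = 4.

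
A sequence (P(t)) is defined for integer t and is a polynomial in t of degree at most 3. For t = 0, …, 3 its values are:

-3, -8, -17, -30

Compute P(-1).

First differences: -5, -9, -13. Second differences: -4, -4.
Level-2 differences are constant, so P has degree 2.
Fitting a degree-2 polynomial gives P(t) = -2t² - 3t - 3.
Then P(-1) = -2.

-2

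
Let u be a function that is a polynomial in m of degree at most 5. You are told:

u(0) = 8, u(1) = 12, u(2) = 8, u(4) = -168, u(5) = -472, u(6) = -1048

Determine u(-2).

-24

Write u(m) = am^5 + bm^4 + cm³ + dm² + em + p; the 6 given values yield a linear system in the 6 coefficients.
Solving, the leading coefficient vanishes, and u(m) = -m^4 + m³ + 4m + 8.
Then u(-2) = -24.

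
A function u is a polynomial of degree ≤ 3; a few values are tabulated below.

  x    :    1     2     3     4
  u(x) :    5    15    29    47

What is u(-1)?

First differences: 10, 14, 18. Second differences: 4, 4.
Level-2 differences are constant, so u has degree 2.
Fitting a degree-2 polynomial gives u(x) = 2x² + 4x - 1.
Then u(-1) = -3.

-3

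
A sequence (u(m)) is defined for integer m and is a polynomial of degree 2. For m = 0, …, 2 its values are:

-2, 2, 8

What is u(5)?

Write u(m) = am² + bm + c; the 3 given values yield a linear system in the 3 coefficients.
Solving, u(m) = m² + 3m - 2.
Then u(5) = 38.

38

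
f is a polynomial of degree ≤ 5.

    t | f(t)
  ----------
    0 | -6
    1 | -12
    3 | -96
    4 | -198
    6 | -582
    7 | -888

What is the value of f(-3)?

12

Write f(t) = at^5 + bt^4 + ct³ + dt² + et + p; the 6 given values yield a linear system in the 6 coefficients.
Solving, the top 2 coefficients vanish, and f(t) = -2t³ - 4t² - 6.
Then f(-3) = 12.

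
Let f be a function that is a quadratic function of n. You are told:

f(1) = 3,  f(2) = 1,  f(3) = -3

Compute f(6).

-27

Write f(n) = an² + bn + c; the 3 given values yield a linear system in the 3 coefficients.
Solving, f(n) = -n² + n + 3.
Then f(6) = -27.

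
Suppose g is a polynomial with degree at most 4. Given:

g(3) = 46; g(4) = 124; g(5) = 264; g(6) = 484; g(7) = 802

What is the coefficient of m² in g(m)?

-5

Write g(m) = am^4 + bm³ + cm² + dm + e; the 5 given values yield a linear system in the 5 coefficients.
Solving, the leading coefficient vanishes, and g(m) = 3m³ - 5m² + 2m + 4.
The coefficient of m² is -5.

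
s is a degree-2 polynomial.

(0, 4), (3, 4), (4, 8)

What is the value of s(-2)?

14

Write s(n) = an² + bn + c; the 3 given values yield a linear system in the 3 coefficients.
Solving, s(n) = n² - 3n + 4.
Then s(-2) = 14.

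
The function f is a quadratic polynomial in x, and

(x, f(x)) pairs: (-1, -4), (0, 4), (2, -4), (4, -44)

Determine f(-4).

Write f(x) = ax² + bx + c; the 4 given values yield a linear system in the 3 coefficients.
Solving, f(x) = -4x² + 4x + 4.
Then f(-4) = -76.

-76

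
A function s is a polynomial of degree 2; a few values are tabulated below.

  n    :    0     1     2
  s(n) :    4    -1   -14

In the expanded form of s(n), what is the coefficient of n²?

-4

Write s(n) = an² + bn + c; the 3 given values yield a linear system in the 3 coefficients.
Solving, s(n) = -4n² - n + 4.
The coefficient of n² is -4.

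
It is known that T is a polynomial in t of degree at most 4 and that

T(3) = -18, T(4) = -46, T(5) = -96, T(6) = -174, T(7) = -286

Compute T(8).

Write T(t) = at^4 + bt³ + ct² + dt + e; the 5 given values yield a linear system in the 5 coefficients.
Solving, the leading coefficient vanishes, and T(t) = -t³ + t² + 2t - 6.
Then T(8) = -438.

-438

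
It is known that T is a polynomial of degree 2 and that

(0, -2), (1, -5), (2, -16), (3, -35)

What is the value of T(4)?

Write T(n) = an² + bn + c; the 4 given values yield a linear system in the 3 coefficients.
Solving, T(n) = -4n² + n - 2.
Then T(4) = -62.

-62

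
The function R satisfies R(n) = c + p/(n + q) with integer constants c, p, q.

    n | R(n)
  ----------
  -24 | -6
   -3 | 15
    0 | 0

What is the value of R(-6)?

(R(n) − c)(n + q) = p for each data point; the three points give a linear system in c and q, then p follows.
Solving: c = -5, q = 4, p = 20, so R(n) = -5 + 20/(n + 4).
Then R(-6) = -5 + 20/(-2) = -15.

-15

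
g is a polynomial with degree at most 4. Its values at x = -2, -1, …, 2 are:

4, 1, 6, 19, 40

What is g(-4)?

34

Write g(x) = ax^4 + bx³ + cx² + dx + e; the 5 given values yield a linear system in the 5 coefficients.
Solving, the top 2 coefficients vanish, and g(x) = 4x² + 9x + 6.
Then g(-4) = 34.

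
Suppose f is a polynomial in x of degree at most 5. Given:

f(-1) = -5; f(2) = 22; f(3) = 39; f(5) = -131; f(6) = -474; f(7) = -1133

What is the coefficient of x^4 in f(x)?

-1

Write f(x) = ax^5 + bx^4 + cx³ + dx² + ex + p; the 6 given values yield a linear system in the 6 coefficients.
Solving, the leading coefficient vanishes, and f(x) = -x^4 + 3x³ + 5x² - 6.
The coefficient of x^4 is -1.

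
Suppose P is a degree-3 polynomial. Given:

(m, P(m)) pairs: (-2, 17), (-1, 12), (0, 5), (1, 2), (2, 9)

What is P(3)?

First differences: -5, -7, -3, 7. Second differences: -2, 4, 10. Third differences: 6, 6.
Level-3 differences are constant, so P has degree 3.
Fitting a degree-3 polynomial gives P(m) = m³ + 2m² - 6m + 5.
Then P(3) = 32.

32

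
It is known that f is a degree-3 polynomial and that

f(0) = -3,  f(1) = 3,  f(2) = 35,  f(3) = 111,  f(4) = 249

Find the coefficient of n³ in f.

3

First differences: 6, 32, 76, 138. Second differences: 26, 44, 62. Third differences: 18, 18.
Level-3 differences are constant, so f has degree 3.
Fitting a degree-3 polynomial gives f(n) = 3n³ + 4n² - n - 3.
The coefficient of n³ is 3.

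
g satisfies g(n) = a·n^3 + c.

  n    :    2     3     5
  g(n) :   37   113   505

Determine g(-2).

From g(2) = 37 and g(3) = 113: 8a + c = 37 and 27a + c = 113.
Subtracting: 19a = 76, so a = 4; then c = 37 − 4·8 = 5.
So g(n) = 4n³ + 5, and g(-2) = -27.

-27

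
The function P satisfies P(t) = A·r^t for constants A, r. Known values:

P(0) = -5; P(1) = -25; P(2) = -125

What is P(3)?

-625

Consecutive ratio: -25/(-5) = 5, and -125/(-25) = 5, so r = 5.
Then A·5^0 = -5 gives A = -5, and P(t) = -5·5^t.
P(3) = -5·5^3 = -625.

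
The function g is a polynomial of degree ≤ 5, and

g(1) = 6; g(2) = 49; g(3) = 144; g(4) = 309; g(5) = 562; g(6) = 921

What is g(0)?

Write g(t) = at^5 + bt^4 + ct³ + dt² + et + p; the 6 given values yield a linear system in the 6 coefficients.
Solving, the top 2 coefficients vanish, and g(t) = 3t³ + 8t² - 2t - 3.
The constant term is g(0) = -3.

-3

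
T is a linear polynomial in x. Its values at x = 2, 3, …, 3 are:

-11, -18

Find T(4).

Write T(x) = ax + b; the 2 given values yield a linear system in the 2 coefficients.
Solving, T(x) = -7x + 3.
Then T(4) = -25.

-25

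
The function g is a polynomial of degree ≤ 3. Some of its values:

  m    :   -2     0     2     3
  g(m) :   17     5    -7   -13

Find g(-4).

Write g(m) = am³ + bm² + cm + d; the 4 given values yield a linear system in the 4 coefficients.
Solving, the top 2 coefficients vanish, and g(m) = -6m + 5.
Then g(-4) = 29.

29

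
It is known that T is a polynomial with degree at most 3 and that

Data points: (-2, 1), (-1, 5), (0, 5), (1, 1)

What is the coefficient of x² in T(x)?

Write T(x) = ax³ + bx² + cx + d; the 4 given values yield a linear system in the 4 coefficients.
Solving, the leading coefficient vanishes, and T(x) = -2x² - 2x + 5.
The coefficient of x² is -2.

-2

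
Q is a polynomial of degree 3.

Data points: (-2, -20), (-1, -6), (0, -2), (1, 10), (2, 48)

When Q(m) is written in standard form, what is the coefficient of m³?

First differences: 14, 4, 12, 38. Second differences: -10, 8, 26. Third differences: 18, 18.
Level-3 differences are constant, so Q has degree 3.
Fitting a degree-3 polynomial gives Q(m) = 3m³ + 4m² + 5m - 2.
The coefficient of m³ is 3.

3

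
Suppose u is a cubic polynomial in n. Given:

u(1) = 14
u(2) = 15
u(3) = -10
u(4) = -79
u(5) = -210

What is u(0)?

First differences: 1, -25, -69, -131. Second differences: -26, -44, -62. Third differences: -18, -18.
Level-3 differences are constant, so u has degree 3.
Fitting a degree-3 polynomial gives u(n) = -3n³ + 5n² + 7n + 5.
The constant term is u(0) = 5.

5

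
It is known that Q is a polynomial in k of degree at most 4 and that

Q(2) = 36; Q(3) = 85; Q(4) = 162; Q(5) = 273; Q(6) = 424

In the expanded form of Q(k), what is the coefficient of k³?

First differences: 49, 77, 111, 151. Second differences: 28, 34, 40. Third differences: 6, 6.
Level-3 differences are constant, so Q has degree 3.
Fitting a degree-3 polynomial gives Q(k) = k³ + 5k² + 5k - 2.
The coefficient of k³ is 1.

1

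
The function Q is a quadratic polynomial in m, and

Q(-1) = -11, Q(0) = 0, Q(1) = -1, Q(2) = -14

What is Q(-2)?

-34

Write Q(m) = am² + bm + c; the 4 given values yield a linear system in the 3 coefficients.
Solving, Q(m) = -6m² + 5m.
Then Q(-2) = -34.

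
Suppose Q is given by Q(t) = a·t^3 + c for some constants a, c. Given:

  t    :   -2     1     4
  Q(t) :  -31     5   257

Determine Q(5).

From Q(-2) = -31 and Q(1) = 5: -8a + c = -31 and 1a + c = 5.
Subtracting: 9a = 36, so a = 4; then c = -31 − 4·(-8) = 1.
So Q(t) = 4t³ + 1, and Q(5) = 501.

501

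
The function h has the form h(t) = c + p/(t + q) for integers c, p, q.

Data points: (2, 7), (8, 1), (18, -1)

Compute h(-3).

(h(t) − c)(t + q) = p for each data point; the three points give a linear system in c and q, then p follows.
Solving: c = -3, q = 2, p = 40, so h(t) = -3 + 40/(t + 2).
Then h(-3) = -3 + 40/(-1) = -43.

-43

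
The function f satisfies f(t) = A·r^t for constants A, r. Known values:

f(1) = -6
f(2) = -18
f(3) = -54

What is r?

Consecutive ratio: -18/(-6) = 3, and -54/(-18) = 3, so r = 3.
Then A·3^1 = -6 gives A = -2, and f(t) = -2·3^t.

3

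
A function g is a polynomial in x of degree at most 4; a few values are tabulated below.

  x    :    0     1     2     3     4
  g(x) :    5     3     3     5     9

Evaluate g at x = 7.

Write g(x) = ax^4 + bx³ + cx² + dx + e; the 5 given values yield a linear system in the 5 coefficients.
Solving, the top 2 coefficients vanish, and g(x) = x² - 3x + 5.
Then g(7) = 33.

33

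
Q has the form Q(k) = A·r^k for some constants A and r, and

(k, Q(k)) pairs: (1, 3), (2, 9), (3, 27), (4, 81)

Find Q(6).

729

Consecutive ratio: 9/3 = 3, and 27/9 = 3, so r = 3.
Then A·3^1 = 3 gives A = 1, and Q(k) = 1·3^k.
Q(6) = 1·3^6 = 729.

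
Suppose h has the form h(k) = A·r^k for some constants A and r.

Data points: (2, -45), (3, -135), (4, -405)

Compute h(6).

-3645

Consecutive ratio: -135/(-45) = 3, and -405/(-135) = 3, so r = 3.
Then A·3^2 = -45 gives A = -5, and h(k) = -5·3^k.
h(6) = -5·3^6 = -3645.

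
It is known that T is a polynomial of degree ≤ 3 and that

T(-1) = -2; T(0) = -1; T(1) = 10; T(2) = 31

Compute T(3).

First differences: 1, 11, 21. Second differences: 10, 10.
Level-2 differences are constant, so T has degree 2.
Fitting a degree-2 polynomial gives T(x) = 5x² + 6x - 1.
Then T(3) = 62.

62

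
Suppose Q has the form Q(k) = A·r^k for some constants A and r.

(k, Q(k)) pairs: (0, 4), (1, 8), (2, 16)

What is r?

2

Consecutive ratio: 8/4 = 2, and 16/8 = 2, so r = 2.
Then A·2^0 = 4 gives A = 4, and Q(k) = 4·2^k.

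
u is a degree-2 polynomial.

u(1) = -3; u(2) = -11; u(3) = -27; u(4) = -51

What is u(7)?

First differences: -8, -16, -24. Second differences: -8, -8.
Level-2 differences are constant, so u has degree 2.
Fitting a degree-2 polynomial gives u(k) = -4k² + 4k - 3.
Then u(7) = -171.

-171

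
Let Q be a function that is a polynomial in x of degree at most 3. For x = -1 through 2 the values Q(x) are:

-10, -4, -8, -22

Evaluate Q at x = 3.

First differences: 6, -4, -14. Second differences: -10, -10.
Level-2 differences are constant, so Q has degree 2.
Fitting a degree-2 polynomial gives Q(x) = -5x² + x - 4.
Then Q(3) = -46.

-46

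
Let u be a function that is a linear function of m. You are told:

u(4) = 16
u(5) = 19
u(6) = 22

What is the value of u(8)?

28

Write u(m) = am + b; the 3 given values yield a linear system in the 2 coefficients.
Solving, u(m) = 3m + 4.
Then u(8) = 28.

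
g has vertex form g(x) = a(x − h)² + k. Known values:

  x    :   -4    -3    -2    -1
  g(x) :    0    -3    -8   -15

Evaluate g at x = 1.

-35

First differences -3, -5, -7; second difference -2 = 2a, so a = -1.
Expanding, the x-coefficient is −2ah = 2h; matching it to the data gives h = -5, and then k = 1.
So g(x) = -1(x + 5)² + 1.
g(1) = -1·6² + 1 = -35.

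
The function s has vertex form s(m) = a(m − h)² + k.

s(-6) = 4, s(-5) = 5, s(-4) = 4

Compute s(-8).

-4

First differences 1, -1; second difference -2 = 2a, so a = -1.
Expanding, the m-coefficient is −2ah = 2h; matching it to the data gives h = -5, and then k = 5.
So s(m) = -1(m + 5)² + 5.
s(-8) = -1·(-3)² + 5 = -4.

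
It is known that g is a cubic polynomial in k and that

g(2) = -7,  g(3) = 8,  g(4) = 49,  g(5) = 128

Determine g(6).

257

Write g(k) = ak³ + bk² + ck + d; the 4 given values yield a linear system in the 4 coefficients.
Solving, g(k) = 2k³ - 5k² + 2k - 7.
Then g(6) = 257.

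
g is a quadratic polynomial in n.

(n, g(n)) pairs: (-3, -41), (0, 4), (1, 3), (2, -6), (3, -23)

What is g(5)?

Write g(n) = an² + bn + c; the 5 given values yield a linear system in the 3 coefficients.
Solving, g(n) = -4n² + 3n + 4.
Then g(5) = -81.

-81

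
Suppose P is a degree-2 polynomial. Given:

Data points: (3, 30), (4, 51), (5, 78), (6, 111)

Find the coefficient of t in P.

0

First differences: 21, 27, 33. Second differences: 6, 6.
Level-2 differences are constant, so P has degree 2.
Fitting a degree-2 polynomial gives P(t) = 3t² + 3.
The coefficient of t is 0.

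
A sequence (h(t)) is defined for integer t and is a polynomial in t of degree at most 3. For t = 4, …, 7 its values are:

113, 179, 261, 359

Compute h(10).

First differences: 66, 82, 98. Second differences: 16, 16.
Level-2 differences are constant, so h has degree 2.
Fitting a degree-2 polynomial gives h(t) = 8t² - 6t + 9.
Then h(10) = 749.

749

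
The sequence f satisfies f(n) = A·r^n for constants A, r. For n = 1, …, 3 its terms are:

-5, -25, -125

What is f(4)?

-625

Consecutive ratio: -25/(-5) = 5, and -125/(-25) = 5, so r = 5.
Then A·5^1 = -5 gives A = -1, and f(n) = -1·5^n.
f(4) = -1·5^4 = -625.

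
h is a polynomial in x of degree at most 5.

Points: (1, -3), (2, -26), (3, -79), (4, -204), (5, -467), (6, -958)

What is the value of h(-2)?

-54

Write h(x) = ax^5 + bx^4 + cx³ + dx² + ex + p; the 6 given values yield a linear system in the 6 coefficients.
Solving, the leading coefficient vanishes, and h(x) = -x^4 + 3x³ - 8x² - 5x + 8.
Then h(-2) = -54.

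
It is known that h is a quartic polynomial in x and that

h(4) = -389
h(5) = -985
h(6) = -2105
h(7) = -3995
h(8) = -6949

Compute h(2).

Write h(x) = ax^4 + bx³ + cx² + dx + e; the 5 given values yield a linear system in the 5 coefficients.
Solving, h(x) = -2x^4 + 3x³ - 5x² + 4x - 5.
Then h(2) = -25.

-25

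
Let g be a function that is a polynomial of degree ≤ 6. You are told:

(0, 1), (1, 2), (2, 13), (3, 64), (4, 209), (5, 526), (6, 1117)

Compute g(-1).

Write g(n) = an^6 + bn^5 + cn^4 + dn³ + en² + pn + q; the 7 given values yield a linear system in the 7 coefficients.
Solving, the top 2 coefficients vanish, and g(n) = n^4 - n³ + n² + 1.
Then g(-1) = 4.

4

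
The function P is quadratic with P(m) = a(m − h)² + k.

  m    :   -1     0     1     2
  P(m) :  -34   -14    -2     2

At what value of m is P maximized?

First differences 20, 12, 4; second difference -8 = 2a, so a = -4.
Expanding, the m-coefficient is −2ah = 8h; matching it to the data gives h = 2, and then k = 2.
So P(m) = -4(m − 2)² + 2.
Hence h = 2.

2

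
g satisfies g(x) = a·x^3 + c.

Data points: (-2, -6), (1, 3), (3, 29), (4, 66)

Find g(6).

218

From g(-2) = -6 and g(1) = 3: -8a + c = -6 and 1a + c = 3.
Subtracting: 9a = 9, so a = 1; then c = -6 − 1·(-8) = 2.
So g(x) = 1x³ + 2, and g(6) = 218.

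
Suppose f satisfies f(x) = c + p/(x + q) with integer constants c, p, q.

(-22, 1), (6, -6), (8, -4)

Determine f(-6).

(f(x) − c)(x + q) = p for each data point; the three points give a linear system in c and q, then p follows.
Solving: c = 0, q = -2, p = -24, so f(x) = -24/(x − 2).
Then f(-6) = 0 − 24/(-8) = 3.

3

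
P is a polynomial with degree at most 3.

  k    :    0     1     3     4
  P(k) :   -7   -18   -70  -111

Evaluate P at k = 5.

Write P(k) = ak³ + bk² + ck + d; the 4 given values yield a linear system in the 4 coefficients.
Solving, the leading coefficient vanishes, and P(k) = -5k² - 6k - 7.
Then P(5) = -162.

-162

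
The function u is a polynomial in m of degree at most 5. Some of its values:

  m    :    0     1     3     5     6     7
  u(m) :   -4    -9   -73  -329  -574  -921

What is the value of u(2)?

Write u(m) = am^5 + bm^4 + cm³ + dm² + em + p; the 6 given values yield a linear system in the 6 coefficients.
Solving, the top 2 coefficients vanish, and u(m) = -3m³ + 3m² - 5m - 4.
Then u(2) = -26.

-26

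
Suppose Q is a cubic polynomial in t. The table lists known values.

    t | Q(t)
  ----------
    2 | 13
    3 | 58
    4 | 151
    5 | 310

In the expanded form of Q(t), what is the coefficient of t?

3

Write Q(t) = at³ + bt² + ct + d; the 4 given values yield a linear system in the 4 coefficients.
Solving, Q(t) = 3t³ - 3t² + 3t - 5.
The coefficient of t is 3.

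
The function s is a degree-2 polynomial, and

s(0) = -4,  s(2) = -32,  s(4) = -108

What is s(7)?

Write s(x) = ax² + bx + c; the 3 given values yield a linear system in the 3 coefficients.
Solving, s(x) = -6x² - 2x - 4.
Then s(7) = -312.

-312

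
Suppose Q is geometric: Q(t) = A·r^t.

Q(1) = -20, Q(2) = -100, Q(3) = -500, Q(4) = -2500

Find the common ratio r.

5

Consecutive ratio: -100/(-20) = 5, and -500/(-100) = 5, so r = 5.
Then A·5^1 = -20 gives A = -4, and Q(t) = -4·5^t.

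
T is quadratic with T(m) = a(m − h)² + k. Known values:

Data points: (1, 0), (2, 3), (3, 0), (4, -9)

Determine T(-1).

-24

First differences 3, -3, -9; second difference -6 = 2a, so a = -3.
Expanding, the m-coefficient is −2ah = 6h; matching it to the data gives h = 2, and then k = 3.
So T(m) = -3(m − 2)² + 3.
T(-1) = -3·(-3)² + 3 = -24.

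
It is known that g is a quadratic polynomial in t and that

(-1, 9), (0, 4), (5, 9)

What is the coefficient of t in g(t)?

-4

Write g(t) = at² + bt + c; the 3 given values yield a linear system in the 3 coefficients.
Solving, g(t) = t² - 4t + 4.
The coefficient of t is -4.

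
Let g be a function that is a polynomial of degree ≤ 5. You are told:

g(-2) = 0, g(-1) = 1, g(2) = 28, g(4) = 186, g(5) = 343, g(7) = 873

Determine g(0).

-2

Write g(x) = ax^5 + bx^4 + cx³ + dx² + ex + p; the 6 given values yield a linear system in the 6 coefficients.
Solving, the top 2 coefficients vanish, and g(x) = 2x³ + 4x² - x - 2.
Then g(0) = -2.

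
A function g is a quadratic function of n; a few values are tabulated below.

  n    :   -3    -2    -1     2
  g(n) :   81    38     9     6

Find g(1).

-7

Write g(n) = an² + bn + c; the 4 given values yield a linear system in the 3 coefficients.
Solving, g(n) = 7n² - 8n - 6.
Then g(1) = -7.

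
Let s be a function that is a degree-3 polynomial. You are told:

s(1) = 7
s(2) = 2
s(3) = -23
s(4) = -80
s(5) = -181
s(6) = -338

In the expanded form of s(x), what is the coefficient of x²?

Write s(x) = ax³ + bx² + cx + d; the 6 given values yield a linear system in the 4 coefficients.
Solving, s(x) = -2x³ + 2x² + 3x + 4.
The coefficient of x² is 2.

2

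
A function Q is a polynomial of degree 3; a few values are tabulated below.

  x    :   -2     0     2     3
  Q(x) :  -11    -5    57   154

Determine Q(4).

319

Write Q(x) = ax³ + bx² + cx + d; the 4 given values yield a linear system in the 4 coefficients.
Solving, Q(x) = 3x³ + 7x² + 5x - 5.
Then Q(4) = 319.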